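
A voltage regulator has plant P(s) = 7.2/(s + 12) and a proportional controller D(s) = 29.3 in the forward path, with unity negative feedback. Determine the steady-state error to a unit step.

The loop is type 0. Static position error constant K_pos = D(0)·P(0) = 29.3·0.6 = 17.58.
Steady-state error to a unit step: e_ss = 1/(1+K_pos) = 1/18.58 = 0.0538.

0.0538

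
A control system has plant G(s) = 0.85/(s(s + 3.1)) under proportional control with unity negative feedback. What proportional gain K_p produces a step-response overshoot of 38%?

From %OS = 100·exp(−πζ/√(1−ζ²)) = 38%, ζ = −ln(0.38)/√(π²+ln²(0.38)) = 0.2943.
Characteristic equation s² + 3.1s + 0.85K_p = 0 gives ζ = 3.1/(2√(0.85K_p)).
Setting ζ = 0.2943: √(0.85K_p) = 3.1/(2·0.2943) = 5.266, so K_p = 27.73/0.85 = 32.6.

K_p = 32.6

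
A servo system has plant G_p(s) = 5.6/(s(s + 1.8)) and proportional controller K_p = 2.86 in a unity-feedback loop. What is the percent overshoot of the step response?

48.4%

From 1 + K_pG_p(s) = 0: s² + 1.8s + 16.02 = 0 ⇒ ω_n = 4.002, ζ = 0.2249.
%OS = 100·exp(−πζ/√(1−ζ²)) = 100·exp(−π·0.2249/√0.9494) = 48.4%.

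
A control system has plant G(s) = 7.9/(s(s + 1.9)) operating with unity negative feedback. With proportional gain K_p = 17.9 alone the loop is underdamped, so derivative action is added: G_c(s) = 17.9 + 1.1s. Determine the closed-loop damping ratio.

Forward path: (17.9 + 1.1s)·7.9/(s(s+1.9)). The closed-loop characteristic equation is s² + (1.9 + 7.9·1.1)s + 7.9·17.9 = 0.
That is s² + 10.59s + 141.4 = 0, so ω_n = 11.89 rad/s and ζ = 10.59/(2·11.89) = 0.4453.

ζ = 0.445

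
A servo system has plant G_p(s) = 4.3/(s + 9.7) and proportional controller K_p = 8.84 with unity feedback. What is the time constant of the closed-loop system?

Closed-loop transfer function: T(s) = K_p·G_p(s)/(1 + K_p·G_p(s)) = 38.01/(s + 9.7 + 38.01) = 38.01/(s + 47.71).
Time constant τ = 1/47.71 = 0.021 s.

τ = 0.021 s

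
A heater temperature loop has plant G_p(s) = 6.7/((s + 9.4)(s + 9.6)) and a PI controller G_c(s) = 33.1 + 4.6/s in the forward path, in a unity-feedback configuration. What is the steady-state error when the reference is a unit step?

The open loop G_c(s)G_p(s) has a pole at the origin (type 1), so the static position error constant is infinite and e_ss = 1/(1+∞) = 0.

0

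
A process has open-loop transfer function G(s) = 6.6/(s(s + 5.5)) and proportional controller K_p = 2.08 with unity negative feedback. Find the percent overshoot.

Closed-loop characteristic equation: s² + 5.5s + 13.73 = 0, so ω_n = 3.705 rad/s and ζ = 5.5/(2·3.705) = 0.7422.
%OS = 100·exp(−πζ/√(1−ζ²)) = 100·exp(−π·0.7422/√0.4491) = 3.08%.

3.08%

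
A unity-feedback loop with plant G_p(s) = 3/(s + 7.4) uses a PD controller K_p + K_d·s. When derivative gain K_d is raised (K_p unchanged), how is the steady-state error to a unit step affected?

K_d affects only the transient (the s-coefficient); the DC loop gain, and hence e_ss, depends only on K_p.

unchanged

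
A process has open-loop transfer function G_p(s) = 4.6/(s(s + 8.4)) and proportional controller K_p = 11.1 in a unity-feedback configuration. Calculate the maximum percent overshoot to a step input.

10.2%

The closed-loop denominator s² + 8.4s + 51.06 gives ω_n = √51.06 = 7.146 and ζ = 8.4/(2ω_n) = 0.5878.
%OS = 100·exp(−πζ/√(1−ζ²)) = 100·exp(−π·0.5878/√0.6545) = 10.2%.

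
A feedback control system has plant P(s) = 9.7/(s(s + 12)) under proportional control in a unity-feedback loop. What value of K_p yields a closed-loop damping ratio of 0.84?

K_p = 5.26

Closed-loop characteristic equation: s² + 12s + K_p·9.7 = 0.
So ω_n = √(9.7K_p) and 2ζω_n = 12, giving ζ = 12/(2√(9.7K_p)).
Setting ζ = 0.84: √(9.7K_p) = 12/(2·0.84) = 7.143, so K_p = 51.02/9.7 = 5.26.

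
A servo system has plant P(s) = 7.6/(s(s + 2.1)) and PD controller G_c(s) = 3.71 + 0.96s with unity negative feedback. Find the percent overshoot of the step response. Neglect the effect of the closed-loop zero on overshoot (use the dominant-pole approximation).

0.257%

Forward path: (3.71 + 0.96s)·7.6/(s(s+2.1)). The closed-loop characteristic equation is s² + (2.1 + 7.6·0.96)s + 7.6·3.71 = 0.
That is s² + 9.396s + 28.2 = 0, so ω_n = 5.31 rad/s and ζ = 9.396/(2·5.31) = 0.8847.
%OS = 100·exp(−πζ/√(1−ζ²)) = 0.257%.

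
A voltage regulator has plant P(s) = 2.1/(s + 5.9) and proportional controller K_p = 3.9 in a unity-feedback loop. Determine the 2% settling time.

Closed-loop transfer function: T(s) = K_p·P(s)/(1 + K_p·P(s)) = 8.19/(s + 5.9 + 8.19) = 8.19/(s + 14.09).
Time constant τ = 1/14.09 = 0.07097 s, so the 2% settling time is about 4τ = 0.284 s.

T_s ≈ 0.284 s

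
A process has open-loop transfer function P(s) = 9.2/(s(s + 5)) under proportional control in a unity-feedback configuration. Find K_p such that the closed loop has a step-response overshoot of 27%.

From %OS = 100·exp(−πζ/√(1−ζ²)) = 27%, ζ = −ln(0.27)/√(π²+ln²(0.27)) = 0.3847.
Characteristic equation s² + 5s + 9.2K_p = 0 gives ζ = 5/(2√(9.2K_p)).
Setting ζ = 0.3847: √(9.2K_p) = 5/(2·0.3847) = 6.499, so K_p = 42.23/9.2 = 4.59.

K_p = 4.59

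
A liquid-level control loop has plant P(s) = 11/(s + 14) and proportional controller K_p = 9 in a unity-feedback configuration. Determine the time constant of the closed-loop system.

τ = 0.00885 s

Closed-loop transfer function: T(s) = K_p·P(s)/(1 + K_p·P(s)) = 99/(s + 14 + 99) = 99/(s + 113).
Time constant τ = 1/113 = 0.00885 s.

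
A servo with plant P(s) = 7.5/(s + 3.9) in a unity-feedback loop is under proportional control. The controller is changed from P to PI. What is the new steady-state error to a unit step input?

0

The integrator makes K_pos = lim_{s→0} C(s)G(s) infinite, so e_ss = 1/(1+K_pos) = 0.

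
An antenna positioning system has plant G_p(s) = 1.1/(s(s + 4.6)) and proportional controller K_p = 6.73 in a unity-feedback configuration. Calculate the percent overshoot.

From 1 + K_pG_p(s) = 0: s² + 4.6s + 7.403 = 0 ⇒ ω_n = 2.721, ζ = 0.8453.
%OS = 100·exp(−πζ/√(1−ζ²)) = 100·exp(−π·0.8453/√0.2854) = 0.694%.

0.694%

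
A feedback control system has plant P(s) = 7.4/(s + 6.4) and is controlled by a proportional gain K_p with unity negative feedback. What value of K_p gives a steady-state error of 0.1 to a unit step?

K_p = 7.78

For a type-0 loop with proportional control, e_ss = 1/(1 + K_p·P(0)).
P(0) = 1.156. Require 1/(1 + K_p·1.156) = 0.1, so 1 + 1.156·K_p = 10.
K_p = (10 − 1)/1.156 = 7.78.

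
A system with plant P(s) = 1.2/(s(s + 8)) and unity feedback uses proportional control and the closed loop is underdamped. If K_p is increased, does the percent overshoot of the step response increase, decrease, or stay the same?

increase

ζ = 8/(2√(1.2K_p)) decreases as K_p grows; lower damping means more overshoot.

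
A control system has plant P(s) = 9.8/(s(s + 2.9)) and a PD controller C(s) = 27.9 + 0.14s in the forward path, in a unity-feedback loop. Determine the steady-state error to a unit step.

The open loop C(s)P(s) has a pole at the origin (type 1), so the static position error constant is infinite and e_ss = 1/(1+∞) = 0.

0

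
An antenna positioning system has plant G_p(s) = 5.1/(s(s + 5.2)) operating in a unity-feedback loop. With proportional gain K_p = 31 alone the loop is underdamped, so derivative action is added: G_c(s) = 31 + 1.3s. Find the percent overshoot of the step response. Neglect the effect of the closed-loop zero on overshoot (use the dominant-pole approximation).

18.7%

Forward path: (31 + 1.3s)·5.1/(s(s+5.2)). The closed-loop characteristic equation is s² + (5.2 + 5.1·1.3)s + 5.1·31 = 0.
That is s² + 11.83s + 158.1 = 0, so ω_n = 12.57 rad/s and ζ = 11.83/(2·12.57) = 0.4704.
%OS = 100·exp(−πζ/√(1−ζ²)) = 18.7%.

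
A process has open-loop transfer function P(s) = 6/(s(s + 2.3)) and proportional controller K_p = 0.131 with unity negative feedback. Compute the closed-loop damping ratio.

1 + K_p·P(s) = 0 gives s² + 2.3s + 0.786 = 0.
So ω_n² = 0.786 ⇒ ω_n = 0.8866 rad/s, and ζ = 2.3/(2ω_n) = 1.3.

ζ = 1.3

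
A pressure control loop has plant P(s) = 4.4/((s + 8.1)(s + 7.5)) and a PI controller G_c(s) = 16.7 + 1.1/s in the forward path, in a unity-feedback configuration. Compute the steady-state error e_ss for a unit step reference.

0

The open loop G_c(s)P(s) has a pole at the origin (type 1), so the static position error constant is infinite and e_ss = 1/(1+∞) = 0.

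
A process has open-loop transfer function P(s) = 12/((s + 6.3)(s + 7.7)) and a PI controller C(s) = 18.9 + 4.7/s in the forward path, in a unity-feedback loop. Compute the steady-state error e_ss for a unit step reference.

0

The open loop C(s)P(s) has a pole at the origin (type 1), so the static position error constant is infinite and e_ss = 1/(1+∞) = 0.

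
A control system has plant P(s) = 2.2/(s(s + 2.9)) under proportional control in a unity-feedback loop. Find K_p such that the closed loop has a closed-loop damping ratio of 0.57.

Closed-loop characteristic equation: s² + 2.9s + K_p·2.2 = 0.
So ω_n = √(2.2K_p) and 2ζω_n = 2.9, giving ζ = 2.9/(2√(2.2K_p)).
Setting ζ = 0.57: √(2.2K_p) = 2.9/(2·0.57) = 2.544, so K_p = 6.471/2.2 = 2.94.

K_p = 2.94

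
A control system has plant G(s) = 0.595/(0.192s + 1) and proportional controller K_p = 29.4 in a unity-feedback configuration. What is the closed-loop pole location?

s = -96.32

Closed loop: T(s) = K_p·G/(1+K_p·G) = 17.49/(0.192s + 1 + 17.49), with pole at s = −(1 + 17.49)/0.192 = −96.32.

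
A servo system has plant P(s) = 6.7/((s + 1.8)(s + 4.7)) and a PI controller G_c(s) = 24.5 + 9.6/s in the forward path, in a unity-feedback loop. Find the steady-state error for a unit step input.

0

The open loop G_c(s)P(s) has a pole at the origin (type 1), so the static position error constant is infinite and e_ss = 1/(1+∞) = 0.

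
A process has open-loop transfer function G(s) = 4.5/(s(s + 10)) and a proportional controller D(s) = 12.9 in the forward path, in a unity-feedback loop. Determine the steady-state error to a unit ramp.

The loop has one pole at the origin (type 1). Velocity error constant K_v = lim_{s→0} s·D(s)G(s) = 12.9·4.5/10 = 5.805.
Steady-state error to a unit ramp: e_ss = 1/K_v = 0.172.

0.172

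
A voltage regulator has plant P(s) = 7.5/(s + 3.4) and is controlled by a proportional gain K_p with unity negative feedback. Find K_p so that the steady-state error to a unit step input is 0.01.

K_p = 44.9

For a type-0 loop with proportional control, e_ss = 1/(1 + K_p·P(0)).
P(0) = 2.206. Require 1/(1 + K_p·2.206) = 0.01, so 1 + 2.206·K_p = 100.
K_p = (100 − 1)/2.206 = 44.9.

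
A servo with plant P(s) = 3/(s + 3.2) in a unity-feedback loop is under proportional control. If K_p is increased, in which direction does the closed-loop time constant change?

The closed-loop bandwidth 3.2+K_p·3 grows with K_p, so τ shrinks.

decrease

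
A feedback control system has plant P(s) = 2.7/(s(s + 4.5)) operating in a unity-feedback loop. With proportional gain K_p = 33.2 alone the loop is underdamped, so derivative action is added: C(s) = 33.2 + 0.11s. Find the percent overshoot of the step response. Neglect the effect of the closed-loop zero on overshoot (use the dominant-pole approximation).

43.9%

Forward path: (33.2 + 0.11s)·2.7/(s(s+4.5)). The closed-loop characteristic equation is s² + (4.5 + 2.7·0.11)s + 2.7·33.2 = 0.
That is s² + 4.797s + 89.64 = 0, so ω_n = 9.468 rad/s and ζ = 4.797/(2·9.468) = 0.2533.
%OS = 100·exp(−πζ/√(1−ζ²)) = 43.9%.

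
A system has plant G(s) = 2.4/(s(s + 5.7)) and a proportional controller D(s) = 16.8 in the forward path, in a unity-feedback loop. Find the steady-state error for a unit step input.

0

The open loop D(s)G(s) has a pole at the origin (type 1), so the static position error constant is infinite and e_ss = 1/(1+∞) = 0.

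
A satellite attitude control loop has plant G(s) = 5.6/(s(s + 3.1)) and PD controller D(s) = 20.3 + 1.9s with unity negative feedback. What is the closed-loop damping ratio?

ζ = 0.644

Forward path: (20.3 + 1.9s)·5.6/(s(s+3.1)). The closed-loop characteristic equation is s² + (3.1 + 5.6·1.9)s + 5.6·20.3 = 0.
That is s² + 13.74s + 113.7 = 0, so ω_n = 10.66 rad/s and ζ = 13.74/(2·10.66) = 0.6443.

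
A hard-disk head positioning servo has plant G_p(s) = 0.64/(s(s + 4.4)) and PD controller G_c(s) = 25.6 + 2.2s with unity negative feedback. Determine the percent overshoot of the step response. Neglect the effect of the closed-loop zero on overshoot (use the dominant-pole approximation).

3.93%

Forward path: (25.6 + 2.2s)·0.64/(s(s+4.4)). The closed-loop characteristic equation is s² + (4.4 + 0.64·2.2)s + 0.64·25.6 = 0.
That is s² + 5.808s + 16.38 = 0, so ω_n = 4.048 rad/s and ζ = 5.808/(2·4.048) = 0.7174.
%OS = 100·exp(−πζ/√(1−ζ²)) = 3.93%.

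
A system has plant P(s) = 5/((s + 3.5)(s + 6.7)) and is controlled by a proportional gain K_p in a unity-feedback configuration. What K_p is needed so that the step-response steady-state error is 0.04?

K_p = 113

The loop is type 0, so e_ss(step) = 1/(1 + K_pos) with K_pos = K_p·P(0).
P(0) = 0.2132. Require 1/(1 + K_p·0.2132) = 0.04, so 1 + 0.2132·K_p = 25.
K_p = (25 − 1)/0.2132 = 113.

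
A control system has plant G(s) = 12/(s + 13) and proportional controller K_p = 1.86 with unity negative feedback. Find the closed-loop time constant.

τ = 0.0283 s

Closed-loop transfer function: T(s) = K_p·G(s)/(1 + K_p·G(s)) = 22.32/(s + 13 + 22.32) = 22.32/(s + 35.32).
Time constant τ = 1/35.32 = 0.0283 s.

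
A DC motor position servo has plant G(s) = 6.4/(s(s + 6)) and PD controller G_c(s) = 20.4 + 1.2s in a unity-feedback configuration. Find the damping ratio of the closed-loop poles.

ζ = 0.599

Forward path: (20.4 + 1.2s)·6.4/(s(s+6)). The closed-loop characteristic equation is s² + (6 + 6.4·1.2)s + 6.4·20.4 = 0.
That is s² + 13.68s + 130.6 = 0, so ω_n = 11.43 rad/s and ζ = 13.68/(2·11.43) = 0.5986.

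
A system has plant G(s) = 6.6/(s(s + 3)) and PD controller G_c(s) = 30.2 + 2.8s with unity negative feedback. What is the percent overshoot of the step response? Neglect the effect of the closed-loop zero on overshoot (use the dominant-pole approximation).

2.52%

Forward path: (30.2 + 2.8s)·6.6/(s(s+3)). The closed-loop characteristic equation is s² + (3 + 6.6·2.8)s + 6.6·30.2 = 0.
That is s² + 21.48s + 199.3 = 0, so ω_n = 14.12 rad/s and ζ = 21.48/(2·14.12) = 0.7607.
%OS = 100·exp(−πζ/√(1−ζ²)) = 2.52%.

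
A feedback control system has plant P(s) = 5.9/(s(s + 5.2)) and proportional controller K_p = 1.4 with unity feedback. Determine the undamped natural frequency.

ω_n = 2.87 rad/s

1 + K_p·P(s) = 0 gives s² + 5.2s + 8.26 = 0.
So ω_n² = 8.26 ⇒ ω_n = 2.874 rad/s, and ζ = 5.2/(2ω_n) = 0.905.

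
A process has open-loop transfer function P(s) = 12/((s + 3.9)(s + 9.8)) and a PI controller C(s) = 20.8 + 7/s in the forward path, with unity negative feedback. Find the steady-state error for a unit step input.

0

The open loop C(s)P(s) has a pole at the origin (type 1), so the static position error constant is infinite and e_ss = 1/(1+∞) = 0.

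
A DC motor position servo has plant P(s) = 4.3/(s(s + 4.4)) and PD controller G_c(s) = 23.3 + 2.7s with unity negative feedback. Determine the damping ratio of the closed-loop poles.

ζ = 0.8

Forward path: (23.3 + 2.7s)·4.3/(s(s+4.4)). The closed-loop characteristic equation is s² + (4.4 + 4.3·2.7)s + 4.3·23.3 = 0.
That is s² + 16.01s + 100.2 = 0, so ω_n = 10.01 rad/s and ζ = 16.01/(2·10.01) = 0.7997.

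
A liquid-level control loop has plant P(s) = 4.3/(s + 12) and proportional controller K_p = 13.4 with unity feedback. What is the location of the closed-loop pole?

s = -69.62

Closed-loop transfer function: T(s) = K_p·P(s)/(1 + K_p·P(s)) = 57.62/(s + 12 + 57.62) = 57.62/(s + 69.62).
The closed-loop pole is at s = −69.62.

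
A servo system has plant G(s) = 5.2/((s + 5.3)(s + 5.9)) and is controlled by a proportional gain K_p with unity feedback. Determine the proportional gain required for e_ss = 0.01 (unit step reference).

Steady-state error for a unit step on this type-0 loop is 1/(1 + K_p·G(0)).
G(0) = 0.1663. Require 1/(1 + K_p·0.1663) = 0.01, so 1 + 0.1663·K_p = 100.
K_p = (100 − 1)/0.1663 = 595.

K_p = 595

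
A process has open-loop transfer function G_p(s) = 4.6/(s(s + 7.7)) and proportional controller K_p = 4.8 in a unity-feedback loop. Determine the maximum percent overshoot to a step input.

1.12%

From 1 + K_pG_p(s) = 0: s² + 7.7s + 22.08 = 0 ⇒ ω_n = 4.699, ζ = 0.8193.
%OS = 100·exp(−πζ/√(1−ζ²)) = 100·exp(−π·0.8193/√0.3287) = 1.12%.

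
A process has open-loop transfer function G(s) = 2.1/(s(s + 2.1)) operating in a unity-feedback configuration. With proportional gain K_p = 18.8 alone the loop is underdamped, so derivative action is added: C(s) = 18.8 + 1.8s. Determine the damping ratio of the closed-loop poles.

Forward path: (18.8 + 1.8s)·2.1/(s(s+2.1)). The closed-loop characteristic equation is s² + (2.1 + 2.1·1.8)s + 2.1·18.8 = 0.
That is s² + 5.88s + 39.48 = 0, so ω_n = 6.283 rad/s and ζ = 5.88/(2·6.283) = 0.4679.

ζ = 0.468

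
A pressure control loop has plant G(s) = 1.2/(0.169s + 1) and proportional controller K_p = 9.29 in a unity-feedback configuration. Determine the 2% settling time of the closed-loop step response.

T_s ≈ 0.0556 s

Closed loop: T(s) = K_p·G/(1+K_p·G) = 11.15/(0.169s + 1 + 11.15), with pole at s = −(1 + 11.15)/0.169 = −71.88.
τ = 1/71.88 = 0.01391 s, so 2% settling time ≈ 4τ = 0.0556 s.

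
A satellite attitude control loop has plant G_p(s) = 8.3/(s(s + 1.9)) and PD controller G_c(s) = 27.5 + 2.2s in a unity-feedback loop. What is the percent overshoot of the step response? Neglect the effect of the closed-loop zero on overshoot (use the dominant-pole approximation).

Forward path: (27.5 + 2.2s)·8.3/(s(s+1.9)). The closed-loop characteristic equation is s² + (1.9 + 8.3·2.2)s + 8.3·27.5 = 0.
That is s² + 20.16s + 228.3 = 0, so ω_n = 15.11 rad/s and ζ = 20.16/(2·15.11) = 0.6672.
%OS = 100·exp(−πζ/√(1−ζ²)) = 6%.

6%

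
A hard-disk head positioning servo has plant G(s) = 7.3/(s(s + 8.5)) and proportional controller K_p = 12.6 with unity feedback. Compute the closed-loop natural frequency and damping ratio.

ω_n = 9.59 rad/s, ζ = 0.443

With unity feedback the closed-loop characteristic equation is s² + 8.5s + 12.6·7.3 = s² + 8.5s + 91.98 = 0.
Matching s² + 2ζω_n s + ω_n²: ω_n = √91.98 = 9.591 rad/s and 2ζω_n = 8.5, so ζ = 8.5/(2·9.591) = 0.443.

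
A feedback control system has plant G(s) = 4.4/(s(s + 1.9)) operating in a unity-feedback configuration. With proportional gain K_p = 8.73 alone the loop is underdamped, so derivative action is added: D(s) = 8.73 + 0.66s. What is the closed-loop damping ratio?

ζ = 0.388

Forward path: (8.73 + 0.66s)·4.4/(s(s+1.9)). The closed-loop characteristic equation is s² + (1.9 + 4.4·0.66)s + 4.4·8.73 = 0.
That is s² + 4.804s + 38.41 = 0, so ω_n = 6.198 rad/s and ζ = 4.804/(2·6.198) = 0.3876.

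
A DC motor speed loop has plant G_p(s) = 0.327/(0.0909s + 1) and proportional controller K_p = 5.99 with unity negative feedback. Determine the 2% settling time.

T_s ≈ 0.123 s

Closed loop: T(s) = K_p·G_p/(1+K_p·G_p) = 1.959/(0.0909s + 1 + 1.959), with pole at s = −(1 + 1.959)/0.0909 = −32.55.
τ = 1/32.55 = 0.03072 s, so 2% settling time ≈ 4τ = 0.123 s.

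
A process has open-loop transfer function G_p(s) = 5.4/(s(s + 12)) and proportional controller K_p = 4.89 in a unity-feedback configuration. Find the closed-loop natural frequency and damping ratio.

ω_n = 5.14 rad/s, ζ = 1.17

With unity feedback the closed-loop characteristic equation is s² + 12s + 4.89·5.4 = s² + 12s + 26.41 = 0.
So ω_n² = 26.41 ⇒ ω_n = 5.139 rad/s, and ζ = 12/(2ω_n) = 1.17.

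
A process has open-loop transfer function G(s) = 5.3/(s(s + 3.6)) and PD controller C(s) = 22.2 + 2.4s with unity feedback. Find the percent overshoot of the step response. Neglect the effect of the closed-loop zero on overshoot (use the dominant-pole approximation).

2.77%

Forward path: (22.2 + 2.4s)·5.3/(s(s+3.6)). The closed-loop characteristic equation is s² + (3.6 + 5.3·2.4)s + 5.3·22.2 = 0.
That is s² + 16.32s + 117.7 = 0, so ω_n = 10.85 rad/s and ζ = 16.32/(2·10.85) = 0.7523.
%OS = 100·exp(−πζ/√(1−ζ²)) = 2.77%.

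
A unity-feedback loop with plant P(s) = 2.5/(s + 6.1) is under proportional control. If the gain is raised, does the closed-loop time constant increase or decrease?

Closed-loop pole is at s = −(6.1+K_p·2.5); larger K_p moves it further left, so τ = 1/(6.1+K_p·2.5) decreases.

decrease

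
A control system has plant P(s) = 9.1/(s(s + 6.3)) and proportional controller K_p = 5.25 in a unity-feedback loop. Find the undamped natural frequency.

The closed-loop denominator is s(s+6.3) + 5.25·9.1 = s² + 6.3s + 47.77.
So ω_n² = 47.77 ⇒ ω_n = 6.912 rad/s, and ζ = 6.3/(2ω_n) = 0.456.

ω_n = 6.91 rad/s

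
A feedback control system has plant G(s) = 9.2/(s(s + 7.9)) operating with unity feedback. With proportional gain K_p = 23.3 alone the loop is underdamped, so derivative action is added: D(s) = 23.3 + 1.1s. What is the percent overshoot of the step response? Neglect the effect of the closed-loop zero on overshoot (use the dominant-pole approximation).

Forward path: (23.3 + 1.1s)·9.2/(s(s+7.9)). The closed-loop characteristic equation is s² + (7.9 + 9.2·1.1)s + 9.2·23.3 = 0.
That is s² + 18.02s + 214.4 = 0, so ω_n = 14.64 rad/s and ζ = 18.02/(2·14.64) = 0.6154.
%OS = 100·exp(−πζ/√(1−ζ²)) = 8.61%.

8.61%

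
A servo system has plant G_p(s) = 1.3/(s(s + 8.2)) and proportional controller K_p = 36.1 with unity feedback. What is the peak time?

The closed-loop denominator s² + 8.2s + 46.93 gives ω_n = √46.93 = 6.851 and ζ = 8.2/(2ω_n) = 0.5985.
Damped frequency ω_d = ω_n√(1−ζ²) = 5.488 rad/s, so peak time T_p = π/ω_d = 0.572 s.

T_p = 0.572 s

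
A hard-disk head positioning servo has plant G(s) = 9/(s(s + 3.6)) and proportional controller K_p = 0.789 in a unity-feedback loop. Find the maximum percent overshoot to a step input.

From 1 + K_pG(s) = 0: s² + 3.6s + 7.101 = 0 ⇒ ω_n = 2.665, ζ = 0.6755.
%OS = 100·exp(−πζ/√(1−ζ²)) = 100·exp(−π·0.6755/√0.5437) = 5.63%.

5.63%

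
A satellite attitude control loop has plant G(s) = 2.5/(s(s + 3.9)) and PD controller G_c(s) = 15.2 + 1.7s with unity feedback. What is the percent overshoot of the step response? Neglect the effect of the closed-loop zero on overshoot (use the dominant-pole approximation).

Forward path: (15.2 + 1.7s)·2.5/(s(s+3.9)). The closed-loop characteristic equation is s² + (3.9 + 2.5·1.7)s + 2.5·15.2 = 0.
That is s² + 8.15s + 38 = 0, so ω_n = 6.164 rad/s and ζ = 8.15/(2·6.164) = 0.6611.
%OS = 100·exp(−πζ/√(1−ζ²)) = 6.28%.

6.28%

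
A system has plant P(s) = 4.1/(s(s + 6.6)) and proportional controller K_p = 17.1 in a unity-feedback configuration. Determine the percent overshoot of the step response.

26%

From 1 + K_pP(s) = 0: s² + 6.6s + 70.11 = 0 ⇒ ω_n = 8.373, ζ = 0.3941.
%OS = 100·exp(−πζ/√(1−ζ²)) = 100·exp(−π·0.3941/√0.8447) = 26%.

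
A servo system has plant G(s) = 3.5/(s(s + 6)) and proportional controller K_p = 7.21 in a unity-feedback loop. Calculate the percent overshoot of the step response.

9.64%

The closed-loop denominator s² + 6s + 25.23 gives ω_n = √25.23 = 5.023 and ζ = 6/(2ω_n) = 0.5972.
%OS = 100·exp(−πζ/√(1−ζ²)) = 100·exp(−π·0.5972/√0.6434) = 9.64%.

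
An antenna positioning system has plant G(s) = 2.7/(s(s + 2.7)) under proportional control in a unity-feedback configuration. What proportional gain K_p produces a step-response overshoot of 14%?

From %OS = 100·exp(−πζ/√(1−ζ²)) = 14%, ζ = −ln(0.14)/√(π²+ln²(0.14)) = 0.5305.
Characteristic equation s² + 2.7s + 2.7K_p = 0 gives ζ = 2.7/(2√(2.7K_p)).
Setting ζ = 0.5305: √(2.7K_p) = 2.7/(2·0.5305) = 2.545, so K_p = 6.476/2.7 = 2.4.

K_p = 2.4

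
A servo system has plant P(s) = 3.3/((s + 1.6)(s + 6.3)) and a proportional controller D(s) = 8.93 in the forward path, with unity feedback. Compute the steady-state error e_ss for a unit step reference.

The loop is type 0. Static position error constant K_pos = D(0)·P(0) = 8.93·0.3274 = 2.924.
Steady-state error to a unit step: e_ss = 1/(1+K_pos) = 1/3.924 = 0.255.

0.255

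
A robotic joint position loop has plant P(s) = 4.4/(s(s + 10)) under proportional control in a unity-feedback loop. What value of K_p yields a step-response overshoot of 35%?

From %OS = 100·exp(−πζ/√(1−ζ²)) = 35%, ζ = −ln(0.35)/√(π²+ln²(0.35)) = 0.3169.
Characteristic equation s² + 10s + 4.4K_p = 0 gives ζ = 10/(2√(4.4K_p)).
Setting ζ = 0.3169: √(4.4K_p) = 10/(2·0.3169) = 15.78, so K_p = 248.9/4.4 = 56.6.

K_p = 56.6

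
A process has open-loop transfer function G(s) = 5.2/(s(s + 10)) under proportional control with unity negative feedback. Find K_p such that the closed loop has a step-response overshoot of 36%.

K_p = 50.3

From %OS = 100·exp(−πζ/√(1−ζ²)) = 36%, ζ = −ln(0.36)/√(π²+ln²(0.36)) = 0.3093.
Characteristic equation s² + 10s + 5.2K_p = 0 gives ζ = 10/(2√(5.2K_p)).
Setting ζ = 0.3093: √(5.2K_p) = 10/(2·0.3093) = 16.17, so K_p = 261.4/5.2 = 50.3.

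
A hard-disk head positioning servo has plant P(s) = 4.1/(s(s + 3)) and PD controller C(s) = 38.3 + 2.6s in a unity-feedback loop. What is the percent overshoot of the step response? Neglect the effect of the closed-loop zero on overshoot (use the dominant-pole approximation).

Forward path: (38.3 + 2.6s)·4.1/(s(s+3)). The closed-loop characteristic equation is s² + (3 + 4.1·2.6)s + 4.1·38.3 = 0.
That is s² + 13.66s + 157 = 0, so ω_n = 12.53 rad/s and ζ = 13.66/(2·12.53) = 0.545.
%OS = 100·exp(−πζ/√(1−ζ²)) = 13%.

13%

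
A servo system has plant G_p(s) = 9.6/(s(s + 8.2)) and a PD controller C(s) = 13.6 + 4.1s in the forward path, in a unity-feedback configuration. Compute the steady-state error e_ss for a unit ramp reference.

The loop has one pole at the origin (type 1). Velocity error constant K_v = lim_{s→0} s·C(s)G_p(s) = 13.6·9.6/8.2 = 15.92.
Steady-state error to a unit ramp: e_ss = 1/K_v = 0.0628.

0.0628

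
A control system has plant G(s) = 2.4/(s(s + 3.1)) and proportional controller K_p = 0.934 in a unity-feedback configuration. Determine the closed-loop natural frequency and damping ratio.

With unity feedback the closed-loop characteristic equation is s² + 3.1s + 0.934·2.4 = s² + 3.1s + 2.242 = 0.
Matching s² + 2ζω_n s + ω_n²: ω_n = √2.242 = 1.497 rad/s and 2ζω_n = 3.1, so ζ = 3.1/(2·1.497) = 1.04.

ω_n = 1.5 rad/s, ζ = 1.04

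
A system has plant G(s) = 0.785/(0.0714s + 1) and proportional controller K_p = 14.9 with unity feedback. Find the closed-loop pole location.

Closed loop: T(s) = K_p·G/(1+K_p·G) = 11.7/(0.0714s + 1 + 11.7), with pole at s = −(1 + 11.7)/0.0714 = −177.8.

s = -177.8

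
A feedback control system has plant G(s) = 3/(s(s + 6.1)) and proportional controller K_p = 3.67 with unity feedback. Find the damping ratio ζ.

With unity feedback the closed-loop characteristic equation is s² + 6.1s + 3.67·3 = s² + 6.1s + 11.01 = 0.
So ω_n² = 11.01 ⇒ ω_n = 3.318 rad/s, and ζ = 6.1/(2ω_n) = 0.919.

ζ = 0.919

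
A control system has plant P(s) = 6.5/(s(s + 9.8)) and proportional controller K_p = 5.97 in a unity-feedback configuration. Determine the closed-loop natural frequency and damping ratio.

1 + K_p·P(s) = 0 gives s² + 9.8s + 38.8 = 0.
So ω_n² = 38.8 ⇒ ω_n = 6.229 rad/s, and ζ = 9.8/(2ω_n) = 0.787.

ω_n = 6.23 rad/s, ζ = 0.787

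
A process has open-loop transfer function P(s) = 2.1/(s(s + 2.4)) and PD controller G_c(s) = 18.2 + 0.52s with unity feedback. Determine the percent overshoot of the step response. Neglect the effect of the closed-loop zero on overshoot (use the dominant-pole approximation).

Forward path: (18.2 + 0.52s)·2.1/(s(s+2.4)). The closed-loop characteristic equation is s² + (2.4 + 2.1·0.52)s + 2.1·18.2 = 0.
That is s² + 3.492s + 38.22 = 0, so ω_n = 6.182 rad/s and ζ = 3.492/(2·6.182) = 0.2824.
%OS = 100·exp(−πζ/√(1−ζ²)) = 39.7%.

39.7%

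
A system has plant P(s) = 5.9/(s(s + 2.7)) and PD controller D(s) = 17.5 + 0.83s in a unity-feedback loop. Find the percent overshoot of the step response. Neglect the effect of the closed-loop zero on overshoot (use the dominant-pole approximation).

Forward path: (17.5 + 0.83s)·5.9/(s(s+2.7)). The closed-loop characteristic equation is s² + (2.7 + 5.9·0.83)s + 5.9·17.5 = 0.
That is s² + 7.597s + 103.2 = 0, so ω_n = 10.16 rad/s and ζ = 7.597/(2·10.16) = 0.3738.
%OS = 100·exp(−πζ/√(1−ζ²)) = 28.2%.

28.2%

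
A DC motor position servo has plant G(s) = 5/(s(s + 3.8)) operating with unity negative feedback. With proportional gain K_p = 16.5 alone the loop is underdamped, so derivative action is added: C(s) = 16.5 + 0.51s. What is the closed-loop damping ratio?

Forward path: (16.5 + 0.51s)·5/(s(s+3.8)). The closed-loop characteristic equation is s² + (3.8 + 5·0.51)s + 5·16.5 = 0.
That is s² + 6.35s + 82.5 = 0, so ω_n = 9.083 rad/s and ζ = 6.35/(2·9.083) = 0.3496.

ζ = 0.35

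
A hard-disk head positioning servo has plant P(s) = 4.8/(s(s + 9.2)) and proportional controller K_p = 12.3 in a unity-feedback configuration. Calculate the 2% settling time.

From 1 + K_pP(s) = 0: s² + 9.2s + 59.04 = 0 ⇒ ω_n = 7.684, ζ = 0.5987.
2% settling time T_s ≈ 4/(ζω_n) = 4/4.6 = 0.87 s.

T_s ≈ 0.87 s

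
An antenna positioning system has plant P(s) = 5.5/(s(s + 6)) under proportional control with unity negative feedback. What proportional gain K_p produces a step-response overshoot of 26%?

K_p = 10.5

From %OS = 100·exp(−πζ/√(1−ζ²)) = 26%, ζ = −ln(0.26)/√(π²+ln²(0.26)) = 0.3941.
Characteristic equation s² + 6s + 5.5K_p = 0 gives ζ = 6/(2√(5.5K_p)).
Setting ζ = 0.3941: √(5.5K_p) = 6/(2·0.3941) = 7.613, so K_p = 57.95/5.5 = 10.5.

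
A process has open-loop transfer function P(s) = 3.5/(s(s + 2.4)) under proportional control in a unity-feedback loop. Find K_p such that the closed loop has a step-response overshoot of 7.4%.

K_p = 1.01

From %OS = 100·exp(−πζ/√(1−ζ²)) = 7.4%, ζ = −ln(0.074)/√(π²+ln²(0.074)) = 0.6381.
Characteristic equation s² + 2.4s + 3.5K_p = 0 gives ζ = 2.4/(2√(3.5K_p)).
Setting ζ = 0.6381: √(3.5K_p) = 2.4/(2·0.6381) = 1.881, so K_p = 3.536/3.5 = 1.01.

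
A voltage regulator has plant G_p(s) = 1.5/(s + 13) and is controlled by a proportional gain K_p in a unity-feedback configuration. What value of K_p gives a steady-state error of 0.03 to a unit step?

K_p = 280

Steady-state error for a unit step on this type-0 loop is 1/(1 + K_p·G_p(0)).
G_p(0) = 0.1154. Require 1/(1 + K_p·0.1154) = 0.03, so 1 + 0.1154·K_p = 33.33.
K_p = (33.33 − 1)/0.1154 = 280.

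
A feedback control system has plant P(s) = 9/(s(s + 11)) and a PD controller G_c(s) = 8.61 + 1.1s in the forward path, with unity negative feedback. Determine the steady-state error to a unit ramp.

0.142

The loop has one pole at the origin (type 1). Velocity error constant K_v = lim_{s→0} s·G_c(s)P(s) = 8.61·9/11 = 7.045.
Steady-state error to a unit ramp: e_ss = 1/K_v = 0.142.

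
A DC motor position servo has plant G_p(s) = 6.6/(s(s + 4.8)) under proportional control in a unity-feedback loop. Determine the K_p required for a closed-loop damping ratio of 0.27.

Closed-loop characteristic equation: s² + 4.8s + K_p·6.6 = 0.
So ω_n = √(6.6K_p) and 2ζω_n = 4.8, giving ζ = 4.8/(2√(6.6K_p)).
Setting ζ = 0.27: √(6.6K_p) = 4.8/(2·0.27) = 8.889, so K_p = 79.01/6.6 = 12.

K_p = 12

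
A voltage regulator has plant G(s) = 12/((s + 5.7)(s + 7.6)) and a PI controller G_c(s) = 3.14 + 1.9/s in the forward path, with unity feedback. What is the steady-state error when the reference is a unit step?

0

The open loop G_c(s)G(s) has a pole at the origin (type 1), so the static position error constant is infinite and e_ss = 1/(1+∞) = 0.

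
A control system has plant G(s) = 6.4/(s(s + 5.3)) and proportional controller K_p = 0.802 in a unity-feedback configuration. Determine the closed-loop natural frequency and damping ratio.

With unity feedback the closed-loop characteristic equation is s² + 5.3s + 0.802·6.4 = s² + 5.3s + 5.133 = 0.
Matching s² + 2ζω_n s + ω_n²: ω_n = √5.133 = 2.266 rad/s and 2ζω_n = 5.3, so ζ = 5.3/(2·2.266) = 1.17.

ω_n = 2.27 rad/s, ζ = 1.17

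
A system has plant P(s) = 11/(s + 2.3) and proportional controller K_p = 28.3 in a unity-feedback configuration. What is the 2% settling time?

T_s ≈ 0.0128 s

Closed-loop transfer function: T(s) = K_p·P(s)/(1 + K_p·P(s)) = 311.3/(s + 2.3 + 311.3) = 311.3/(s + 313.6).
Time constant τ = 1/313.6 = 0.003189 s, so the 2% settling time is about 4τ = 0.0128 s.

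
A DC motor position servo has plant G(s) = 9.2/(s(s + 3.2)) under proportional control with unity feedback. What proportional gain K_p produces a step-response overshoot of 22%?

K_p = 1.48

From %OS = 100·exp(−πζ/√(1−ζ²)) = 22%, ζ = −ln(0.22)/√(π²+ln²(0.22)) = 0.4342.
Characteristic equation s² + 3.2s + 9.2K_p = 0 gives ζ = 3.2/(2√(9.2K_p)).
Setting ζ = 0.4342: √(9.2K_p) = 3.2/(2·0.4342) = 3.685, so K_p = 13.58/9.2 = 1.48.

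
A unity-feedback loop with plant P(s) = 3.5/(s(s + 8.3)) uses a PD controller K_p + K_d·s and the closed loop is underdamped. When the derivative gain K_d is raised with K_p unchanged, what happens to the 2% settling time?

decrease

Characteristic equation s² + (8.3 + 3.5K_d)s + 3.5K_p = 0: raising K_d increases ζω_n = (8.3+3.5K_d)/2 while the loop stays underdamped, so T_s ≈ 4/(ζω_n) decreases.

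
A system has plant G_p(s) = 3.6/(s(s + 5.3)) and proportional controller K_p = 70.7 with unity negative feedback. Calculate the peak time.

From 1 + K_pG_p(s) = 0: s² + 5.3s + 254.5 = 0 ⇒ ω_n = 15.95, ζ = 0.1661.
Damped frequency ω_d = ω_n√(1−ζ²) = 15.73 rad/s, so peak time T_p = π/ω_d = 0.2 s.

T_p = 0.2 s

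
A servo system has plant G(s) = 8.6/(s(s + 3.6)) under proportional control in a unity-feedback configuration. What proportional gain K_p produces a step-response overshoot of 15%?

From %OS = 100·exp(−πζ/√(1−ζ²)) = 15%, ζ = −ln(0.15)/√(π²+ln²(0.15)) = 0.5169.
Characteristic equation s² + 3.6s + 8.6K_p = 0 gives ζ = 3.6/(2√(8.6K_p)).
Setting ζ = 0.5169: √(8.6K_p) = 3.6/(2·0.5169) = 3.482, so K_p = 12.12/8.6 = 1.41.

K_p = 1.41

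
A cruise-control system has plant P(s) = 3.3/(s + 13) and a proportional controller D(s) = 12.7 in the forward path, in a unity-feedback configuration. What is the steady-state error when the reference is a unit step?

The loop is type 0. Static position error constant K_pos = D(0)·P(0) = 12.7·0.2538 = 3.224.
Steady-state error to a unit step: e_ss = 1/(1+K_pos) = 1/4.224 = 0.237.

0.237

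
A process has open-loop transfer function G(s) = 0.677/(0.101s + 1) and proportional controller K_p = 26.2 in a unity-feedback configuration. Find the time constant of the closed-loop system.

Closed loop: T(s) = K_p·G/(1+K_p·G) = 17.74/(0.101s + 1 + 17.74), with pole at s = −(1 + 17.74)/0.101 = −185.5.
Closed-loop time constant τ = 1/185.5 = 0.00539 s.

τ = 0.00539 s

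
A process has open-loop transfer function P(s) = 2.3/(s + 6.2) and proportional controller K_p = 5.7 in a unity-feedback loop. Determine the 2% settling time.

T_s ≈ 0.207 s

Closed-loop transfer function: T(s) = K_p·P(s)/(1 + K_p·P(s)) = 13.11/(s + 6.2 + 13.11) = 13.11/(s + 19.31).
Time constant τ = 1/19.31 = 0.05179 s, so the 2% settling time is about 4τ = 0.207 s.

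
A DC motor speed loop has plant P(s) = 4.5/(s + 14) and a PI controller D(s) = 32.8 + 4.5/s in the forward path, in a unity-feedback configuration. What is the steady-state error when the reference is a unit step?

0

The open loop D(s)P(s) has a pole at the origin (type 1), so the static position error constant is infinite and e_ss = 1/(1+∞) = 0.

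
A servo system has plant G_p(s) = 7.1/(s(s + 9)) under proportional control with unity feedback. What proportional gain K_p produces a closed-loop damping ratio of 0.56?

K_p = 9.09

Closed-loop characteristic equation: s² + 9s + K_p·7.1 = 0.
So ω_n = √(7.1K_p) and 2ζω_n = 9, giving ζ = 9/(2√(7.1K_p)).
Setting ζ = 0.56: √(7.1K_p) = 9/(2·0.56) = 8.036, so K_p = 64.57/7.1 = 9.09.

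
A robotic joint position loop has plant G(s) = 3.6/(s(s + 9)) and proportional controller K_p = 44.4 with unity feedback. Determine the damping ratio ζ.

With unity feedback the closed-loop characteristic equation is s² + 9s + 44.4·3.6 = s² + 9s + 159.8 = 0.
So ω_n² = 159.8 ⇒ ω_n = 12.64 rad/s, and ζ = 9/(2ω_n) = 0.356.

ζ = 0.356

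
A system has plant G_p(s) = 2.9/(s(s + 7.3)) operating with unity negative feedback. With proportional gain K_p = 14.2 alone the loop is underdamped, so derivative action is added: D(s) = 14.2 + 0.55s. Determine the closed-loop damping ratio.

ζ = 0.693

Forward path: (14.2 + 0.55s)·2.9/(s(s+7.3)). The closed-loop characteristic equation is s² + (7.3 + 2.9·0.55)s + 2.9·14.2 = 0.
That is s² + 8.895s + 41.18 = 0, so ω_n = 6.417 rad/s and ζ = 8.895/(2·6.417) = 0.6931.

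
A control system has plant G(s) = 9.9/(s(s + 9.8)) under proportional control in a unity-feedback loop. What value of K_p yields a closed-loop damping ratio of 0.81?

Closed-loop characteristic equation: s² + 9.8s + K_p·9.9 = 0.
So ω_n = √(9.9K_p) and 2ζω_n = 9.8, giving ζ = 9.8/(2√(9.9K_p)).
Setting ζ = 0.81: √(9.9K_p) = 9.8/(2·0.81) = 6.049, so K_p = 36.6/9.9 = 3.7.

K_p = 3.7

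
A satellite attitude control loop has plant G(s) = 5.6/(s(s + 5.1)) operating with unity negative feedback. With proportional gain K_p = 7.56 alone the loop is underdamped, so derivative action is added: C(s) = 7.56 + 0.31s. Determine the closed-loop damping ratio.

ζ = 0.525

Forward path: (7.56 + 0.31s)·5.6/(s(s+5.1)). The closed-loop characteristic equation is s² + (5.1 + 5.6·0.31)s + 5.6·7.56 = 0.
That is s² + 6.836s + 42.34 = 0, so ω_n = 6.507 rad/s and ζ = 6.836/(2·6.507) = 0.5253.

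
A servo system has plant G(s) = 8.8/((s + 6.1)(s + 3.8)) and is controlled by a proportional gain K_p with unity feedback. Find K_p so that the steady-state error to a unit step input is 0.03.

Steady-state error for a unit step on this type-0 loop is 1/(1 + K_p·G(0)).
G(0) = 0.3796. Require 1/(1 + K_p·0.3796) = 0.03, so 1 + 0.3796·K_p = 33.33.
K_p = (33.33 − 1)/0.3796 = 85.2.

K_p = 85.2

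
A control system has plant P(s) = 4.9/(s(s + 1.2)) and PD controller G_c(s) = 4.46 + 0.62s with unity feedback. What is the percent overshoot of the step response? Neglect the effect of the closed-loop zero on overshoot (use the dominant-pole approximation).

Forward path: (4.46 + 0.62s)·4.9/(s(s+1.2)). The closed-loop characteristic equation is s² + (1.2 + 4.9·0.62)s + 4.9·4.46 = 0.
That is s² + 4.238s + 21.85 = 0, so ω_n = 4.675 rad/s and ζ = 4.238/(2·4.675) = 0.4533.
%OS = 100·exp(−πζ/√(1−ζ²)) = 20.2%.

20.2%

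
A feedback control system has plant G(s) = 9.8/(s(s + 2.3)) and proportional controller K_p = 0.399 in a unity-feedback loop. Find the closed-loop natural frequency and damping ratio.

ω_n = 1.98 rad/s, ζ = 0.582

1 + K_p·G(s) = 0 gives s² + 2.3s + 3.91 = 0.
Matching s² + 2ζω_n s + ω_n²: ω_n = √3.91 = 1.977 rad/s and 2ζω_n = 2.3, so ζ = 2.3/(2·1.977) = 0.582.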